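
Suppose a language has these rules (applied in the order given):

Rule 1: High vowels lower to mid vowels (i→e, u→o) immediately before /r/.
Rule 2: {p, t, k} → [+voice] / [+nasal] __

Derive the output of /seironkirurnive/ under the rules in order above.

seerongerornive

Rule 1 (pre-rhotic lowering): /i/ is a high vowel immediately before /r/, so it lowers to [e]. /i/ is a high vowel immediately before /r/, so it lowers to [e]. /u/ is a high vowel immediately before /r/, so it lowers to [o]. /seironkirurnive/ → seeronkerornive.
Rule 2 (post-nasal voicing): /k/ is a voiceless stop immediately after the nasal /n/, so it voices to [g]. /seeronkerornive/ → seerongerornive.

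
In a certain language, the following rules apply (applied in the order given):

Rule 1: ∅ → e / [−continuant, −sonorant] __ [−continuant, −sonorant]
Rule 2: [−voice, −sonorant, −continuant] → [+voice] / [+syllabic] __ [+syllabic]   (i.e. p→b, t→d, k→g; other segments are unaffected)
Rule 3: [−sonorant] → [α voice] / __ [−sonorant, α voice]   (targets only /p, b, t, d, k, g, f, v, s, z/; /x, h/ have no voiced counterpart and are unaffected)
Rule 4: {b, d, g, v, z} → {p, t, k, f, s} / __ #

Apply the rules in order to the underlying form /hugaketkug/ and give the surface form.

Rule 1 (stop-cluster e-epenthesis): /t/ and /k/ form a stop–stop cluster, so [e] is inserted between them. /hugaketkug/ → hugaketekug.
Rule 2 (intervocalic voicing): /k/ is a voiceless stop between vowels /a/ and /e/, so it voices to [g]. /t/ is a voiceless stop between vowels /e/ and /e/, so it voices to [d]. /k/ is a voiceless stop between vowels /e/ and /u/, so it voices to [g]. /hugaketekug/ → hugagedegug.
Rule 3 (regressive voicing assimilation): no segment meets the environment; /hugagedegug/ is unchanged.
Rule 4 (final devoicing): /g/ is a voiced obstruent in word-final position, so it devoices to [k]. /hugagedegug/ → hugagedeguk.

hugagedeguk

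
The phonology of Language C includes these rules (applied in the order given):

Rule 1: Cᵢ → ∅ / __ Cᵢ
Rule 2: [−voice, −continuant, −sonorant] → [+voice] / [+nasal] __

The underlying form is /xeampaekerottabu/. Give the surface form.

Rule 1 (degemination): /tt/ is a geminate; the first /t/ deletes. /xeampaekerottabu/ → xeampaekerotabu.
Rule 2 (post-nasal voicing): /p/ is a voiceless stop immediately after the nasal /m/, so it voices to [b]. /xeampaekerotabu/ → xeambaekerotabu.

xeambaekerotabu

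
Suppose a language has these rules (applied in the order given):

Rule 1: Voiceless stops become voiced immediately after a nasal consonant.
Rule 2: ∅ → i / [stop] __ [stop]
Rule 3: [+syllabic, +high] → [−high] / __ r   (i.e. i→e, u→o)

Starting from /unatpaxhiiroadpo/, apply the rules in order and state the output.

unatipaxhieroadipo

Rule 1 (post-nasal voicing): no segment meets the environment; /unatpaxhiiroadpo/ is unchanged.
Rule 2 (stop-cluster i-epenthesis): /t/ and /p/ form a stop–stop cluster, so [i] is inserted between them. /d/ and /p/ form a stop–stop cluster, so [i] is inserted between them. /unatpaxhiiroadpo/ → unatipaxhiiroadipo.
Rule 3 (pre-rhotic lowering): /i/ is a high vowel immediately before /r/, so it lowers to [e]. /unatipaxhiiroadipo/ → unatipaxhieroadipo.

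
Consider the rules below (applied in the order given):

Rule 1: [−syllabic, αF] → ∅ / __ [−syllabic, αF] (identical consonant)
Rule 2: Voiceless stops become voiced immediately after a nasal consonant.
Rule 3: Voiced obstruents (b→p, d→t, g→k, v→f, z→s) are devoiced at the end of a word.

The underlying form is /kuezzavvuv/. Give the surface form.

kuezavuf

Rule 1 (degemination): /zz/ is a geminate; the first /z/ deletes. /vv/ is a geminate; the first /v/ deletes. /kuezzavvuv/ → kuezavuv.
Rule 2 (post-nasal voicing): no segment meets the environment; /kuezavuv/ is unchanged.
Rule 3 (final devoicing): /v/ is a voiced obstruent in word-final position, so it devoices to [f]. /kuezavuv/ → kuezavuf.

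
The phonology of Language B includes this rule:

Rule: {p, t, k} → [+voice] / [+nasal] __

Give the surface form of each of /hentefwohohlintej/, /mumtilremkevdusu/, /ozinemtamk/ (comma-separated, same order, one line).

hendefwohohlindej, mumdilremgevdusu, ozinemdamg

/hentefwohohlintej/: /t/ is a voiceless stop immediately after the nasal /n/, so it voices to [d]. /t/ is a voiceless stop immediately after the nasal /n/, so it voices to [d]. → [hendefwohohlindej].
/mumtilremkevdusu/: /t/ is a voiceless stop immediately after the nasal /m/, so it voices to [d]. /k/ is a voiceless stop immediately after the nasal /m/, so it voices to [g]. → [mumdilremgevdusu].
/ozinemtamk/: /t/ is a voiceless stop immediately after the nasal /m/, so it voices to [d]. /k/ is a voiceless stop immediately after the nasal /m/, so it voices to [g]. → [ozinemdamg].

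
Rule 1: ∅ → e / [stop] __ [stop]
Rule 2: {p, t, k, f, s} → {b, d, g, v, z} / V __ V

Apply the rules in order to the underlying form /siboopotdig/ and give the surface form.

Rule 1 (stop-cluster e-epenthesis): /t/ and /d/ form a stop–stop cluster, so [e] is inserted between them. /siboopotdig/ → siboopotedig.
Rule 2 (intervocalic voicing): /p/ is a voiceless obstruent between vowels /o/ and /o/, so it voices to [b]. /t/ is a voiceless obstruent between vowels /o/ and /e/, so it voices to [d]. /siboopotedig/ → siboobodedig.

siboobodedig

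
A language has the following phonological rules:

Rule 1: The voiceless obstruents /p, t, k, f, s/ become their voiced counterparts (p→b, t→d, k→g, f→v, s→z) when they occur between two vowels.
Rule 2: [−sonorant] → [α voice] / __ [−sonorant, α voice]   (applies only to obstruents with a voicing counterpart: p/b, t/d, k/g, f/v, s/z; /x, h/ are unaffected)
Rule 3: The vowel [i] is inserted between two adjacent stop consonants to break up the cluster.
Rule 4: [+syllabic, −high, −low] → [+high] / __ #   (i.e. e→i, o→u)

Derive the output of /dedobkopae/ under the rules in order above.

Rule 1 (intervocalic voicing): /p/ is a voiceless obstruent between vowels /o/ and /a/, so it voices to [b]. /dedobkopae/ → dedobkobae.
Rule 2 (regressive voicing assimilation): /b/ precedes the voiceless obstruent /k/, so it devoices to [p] by assimilation. /dedobkobae/ → dedopkobae.
Rule 3 (stop-cluster i-epenthesis): /p/ and /k/ form a stop–stop cluster, so [i] is inserted between them. /dedopkobae/ → dedopikobae.
Rule 4 (final vowel raising): /e/ is a mid vowel in word-final position, so it raises to [i]. /dedopikobae/ → dedopikobai.

dedopikobai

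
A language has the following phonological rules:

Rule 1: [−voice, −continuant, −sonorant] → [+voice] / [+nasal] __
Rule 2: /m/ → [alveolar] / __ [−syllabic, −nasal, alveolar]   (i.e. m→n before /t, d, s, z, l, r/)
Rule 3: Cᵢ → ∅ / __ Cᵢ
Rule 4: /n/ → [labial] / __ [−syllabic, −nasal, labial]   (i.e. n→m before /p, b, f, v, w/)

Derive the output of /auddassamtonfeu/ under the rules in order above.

audasandomfeu

Rule 1 (post-nasal voicing): /t/ is a voiceless stop immediately after the nasal /m/, so it voices to [d]. /auddassamtonfeu/ → auddassamdonfeu.
Rule 2 (nasal place assimilation): /m/ precedes the alveolar consonant /d/, so it assimilates in place to [n]. /auddassamdonfeu/ → auddassandonfeu.
Rule 3 (degemination): /dd/ is a geminate; the first /d/ deletes. /ss/ is a geminate; the first /s/ deletes. /auddassandonfeu/ → audasandonfeu.
Rule 4 (nasal place assimilation): /n/ precedes the labial consonant /f/, so it assimilates in place to [m]. /audasandonfeu/ → audasandomfeu.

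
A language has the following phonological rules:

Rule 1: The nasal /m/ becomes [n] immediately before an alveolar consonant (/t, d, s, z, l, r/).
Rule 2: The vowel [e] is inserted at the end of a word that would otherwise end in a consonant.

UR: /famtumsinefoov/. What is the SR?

fantunsinefoove

Rule 1 (nasal place assimilation): /m/ precedes the alveolar consonant /t/, so it assimilates in place to [n]. /m/ precedes the alveolar consonant /s/, so it assimilates in place to [n]. /famtumsinefoov/ → fantunsinefoov.
Rule 2 (final e-epenthesis): the form ends in the consonant /v/, so [e] is inserted word-finally. /fantunsinefoov/ → fantunsinefoove.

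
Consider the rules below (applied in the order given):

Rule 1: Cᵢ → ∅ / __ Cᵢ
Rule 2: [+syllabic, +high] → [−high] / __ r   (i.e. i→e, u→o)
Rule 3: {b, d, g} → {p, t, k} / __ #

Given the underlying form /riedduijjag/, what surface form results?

Rule 1 (degemination): /dd/ is a geminate; the first /d/ deletes. /jj/ is a geminate; the first /j/ deletes. /riedduijjag/ → rieduijag.
Rule 2 (pre-rhotic lowering): no segment meets the environment; /rieduijag/ is unchanged.
Rule 3 (final devoicing): /g/ is a voiced stop in word-final position, so it devoices to [k]. /rieduijag/ → rieduijak.

rieduijak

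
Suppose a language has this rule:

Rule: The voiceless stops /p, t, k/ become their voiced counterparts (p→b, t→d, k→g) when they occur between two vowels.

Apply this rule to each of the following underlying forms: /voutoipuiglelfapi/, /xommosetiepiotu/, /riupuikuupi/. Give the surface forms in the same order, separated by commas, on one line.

/voutoipuiglelfapi/: /t/ is a voiceless stop between vowels /u/ and /o/, so it voices to [d]. /p/ is a voiceless stop between vowels /i/ and /u/, so it voices to [b]. /p/ is a voiceless stop between vowels /a/ and /i/, so it voices to [b]. → [voudoibuiglelfabi].
/xommosetiepiotu/: /t/ is a voiceless stop between vowels /e/ and /i/, so it voices to [d]. /p/ is a voiceless stop between vowels /e/ and /i/, so it voices to [b]. /t/ is a voiceless stop between vowels /o/ and /u/, so it voices to [d]. → [xommosediebiodu].
/riupuikuupi/: /p/ is a voiceless stop between vowels /u/ and /u/, so it voices to [b]. /k/ is a voiceless stop between vowels /i/ and /u/, so it voices to [g]. /p/ is a voiceless stop between vowels /u/ and /i/, so it voices to [b]. → [riubuiguubi].

voudoibuiglelfabi, xommosediebiodu, riubuiguubi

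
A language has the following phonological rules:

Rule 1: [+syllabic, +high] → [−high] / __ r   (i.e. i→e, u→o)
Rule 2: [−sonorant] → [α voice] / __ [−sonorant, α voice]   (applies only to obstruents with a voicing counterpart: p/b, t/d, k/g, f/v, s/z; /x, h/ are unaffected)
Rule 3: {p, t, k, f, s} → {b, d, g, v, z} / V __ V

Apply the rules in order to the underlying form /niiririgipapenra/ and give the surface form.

Rule 1 (pre-rhotic lowering): /i/ is a high vowel immediately before /r/, so it lowers to [e]. /i/ is a high vowel immediately before /r/, so it lowers to [e]. /niiririgipapenra/ → niererigipapenra.
Rule 2 (regressive voicing assimilation): no segment meets the environment; /niererigipapenra/ is unchanged.
Rule 3 (intervocalic voicing): /p/ is a voiceless obstruent between vowels /i/ and /a/, so it voices to [b]. /p/ is a voiceless obstruent between vowels /a/ and /e/, so it voices to [b]. /niererigipapenra/ → niererigibabenra.

niererigibabenra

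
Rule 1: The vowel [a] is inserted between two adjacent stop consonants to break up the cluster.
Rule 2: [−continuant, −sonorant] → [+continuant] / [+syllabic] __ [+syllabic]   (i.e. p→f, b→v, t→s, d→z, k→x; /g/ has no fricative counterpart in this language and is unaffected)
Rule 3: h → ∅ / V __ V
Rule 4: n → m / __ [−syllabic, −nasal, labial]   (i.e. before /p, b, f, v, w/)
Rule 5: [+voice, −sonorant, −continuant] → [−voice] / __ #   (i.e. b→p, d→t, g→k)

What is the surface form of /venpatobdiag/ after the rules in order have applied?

Rule 1 (stop-cluster a-epenthesis): /b/ and /d/ form a stop–stop cluster, so [a] is inserted between them. /venpatobdiag/ → venpatobadiag.
Rule 2 (intervocalic spirantization): /t/ is a stop between vowels /a/ and /o/, so it spirantizes to the fricative [s]. /b/ is a stop between vowels /o/ and /a/, so it spirantizes to the fricative [v]. /d/ is a stop between vowels /a/ and /i/, so it spirantizes to the fricative [z]. /venpatobadiag/ → venpasovaziag.
Rule 3 (intervocalic h-deletion): no segment meets the environment; /venpasovaziag/ is unchanged.
Rule 4 (nasal place assimilation): /n/ precedes the labial consonant /p/, so it assimilates in place to [m]. /venpasovaziag/ → vempasovaziag.
Rule 5 (final devoicing): /g/ is a voiced stop in word-final position, so it devoices to [k]. /vempasovaziag/ → vempasovaziak.

vempasovaziak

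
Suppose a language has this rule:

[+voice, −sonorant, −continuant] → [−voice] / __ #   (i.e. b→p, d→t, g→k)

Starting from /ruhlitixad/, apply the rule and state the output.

ruhlitixat

/d/ is a voiced stop in word-final position, so it devoices to [t].
Surface form: [ruhlitixat].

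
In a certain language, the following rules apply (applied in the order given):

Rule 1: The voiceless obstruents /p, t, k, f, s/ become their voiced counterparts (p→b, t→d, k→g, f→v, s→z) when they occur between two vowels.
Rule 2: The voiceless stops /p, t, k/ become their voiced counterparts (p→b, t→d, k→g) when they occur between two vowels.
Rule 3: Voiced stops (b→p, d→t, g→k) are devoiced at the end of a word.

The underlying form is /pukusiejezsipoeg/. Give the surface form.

Rule 1 (intervocalic voicing): /k/ is a voiceless obstruent between vowels /u/ and /u/, so it voices to [g]. /s/ is a voiceless obstruent between vowels /u/ and /i/, so it voices to [z]. /p/ is a voiceless obstruent between vowels /i/ and /o/, so it voices to [b]. /pukusiejezsipoeg/ → puguziejezsiboeg.
Rule 2 (intervocalic voicing): no segment meets the environment; /puguziejezsiboeg/ is unchanged.
Rule 3 (final devoicing): /g/ is a voiced stop in word-final position, so it devoices to [k]. /puguziejezsiboeg/ → puguziejezsiboek.

puguziejezsiboek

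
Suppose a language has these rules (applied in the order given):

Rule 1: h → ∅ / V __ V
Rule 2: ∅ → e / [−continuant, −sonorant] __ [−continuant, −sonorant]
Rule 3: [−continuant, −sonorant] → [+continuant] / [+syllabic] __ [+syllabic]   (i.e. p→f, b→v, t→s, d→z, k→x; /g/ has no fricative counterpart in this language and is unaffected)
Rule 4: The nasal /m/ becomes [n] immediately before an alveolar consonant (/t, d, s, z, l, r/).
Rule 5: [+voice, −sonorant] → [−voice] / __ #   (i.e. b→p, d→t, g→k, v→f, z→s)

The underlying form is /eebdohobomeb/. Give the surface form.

Rule 1 (intervocalic h-deletion): /h/ occurs between vowels /o/ and /o/, so it deletes. /eebdohobomeb/ → eebdoobomeb.
Rule 2 (stop-cluster e-epenthesis): /b/ and /d/ form a stop–stop cluster, so [e] is inserted between them. /eebdoobomeb/ → eebedoobomeb.
Rule 3 (intervocalic spirantization): /b/ is a stop between vowels /e/ and /e/, so it spirantizes to the fricative [v]. /d/ is a stop between vowels /e/ and /o/, so it spirantizes to the fricative [z]. /b/ is a stop between vowels /o/ and /o/, so it spirantizes to the fricative [v]. /eebedoobomeb/ → eevezoovomeb.
Rule 4 (nasal place assimilation): no segment meets the environment; /eevezoovomeb/ is unchanged.
Rule 5 (final devoicing): /b/ is a voiced obstruent in word-final position, so it devoices to [p]. /eevezoovomeb/ → eevezoovomep.

eevezoovomep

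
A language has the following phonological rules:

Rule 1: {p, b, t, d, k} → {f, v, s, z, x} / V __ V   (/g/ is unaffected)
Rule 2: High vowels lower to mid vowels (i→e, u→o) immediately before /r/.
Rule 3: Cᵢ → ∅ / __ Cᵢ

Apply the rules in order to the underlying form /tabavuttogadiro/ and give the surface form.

tavavutogazero

Rule 1 (intervocalic spirantization): /b/ is a stop between vowels /a/ and /a/, so it spirantizes to the fricative [v]. /d/ is a stop between vowels /a/ and /i/, so it spirantizes to the fricative [z]. /tabavuttogadiro/ → tavavuttogaziro.
Rule 2 (pre-rhotic lowering): /i/ is a high vowel immediately before /r/, so it lowers to [e]. /tavavuttogaziro/ → tavavuttogazero.
Rule 3 (degemination): /tt/ is a geminate; the first /t/ deletes. /tavavuttogazero/ → tavavutogazero.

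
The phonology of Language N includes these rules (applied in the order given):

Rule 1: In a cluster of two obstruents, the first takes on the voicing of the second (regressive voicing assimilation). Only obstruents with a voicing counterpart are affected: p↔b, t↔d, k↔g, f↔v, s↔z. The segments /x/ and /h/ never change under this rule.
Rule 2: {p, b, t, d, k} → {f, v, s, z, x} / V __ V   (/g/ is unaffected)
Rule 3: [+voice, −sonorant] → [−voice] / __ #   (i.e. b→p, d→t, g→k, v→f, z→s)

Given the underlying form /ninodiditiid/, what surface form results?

Rule 1 (regressive voicing assimilation): no segment meets the environment; /ninodiditiid/ is unchanged.
Rule 2 (intervocalic spirantization): /d/ is a stop between vowels /o/ and /i/, so it spirantizes to the fricative [z]. /d/ is a stop between vowels /i/ and /i/, so it spirantizes to the fricative [z]. /t/ is a stop between vowels /i/ and /i/, so it spirantizes to the fricative [s]. /ninodiditiid/ → ninozizisiid.
Rule 3 (final devoicing): /d/ is a voiced obstruent in word-final position, so it devoices to [t]. /ninozizisiid/ → ninozizisiit.

ninozizisiit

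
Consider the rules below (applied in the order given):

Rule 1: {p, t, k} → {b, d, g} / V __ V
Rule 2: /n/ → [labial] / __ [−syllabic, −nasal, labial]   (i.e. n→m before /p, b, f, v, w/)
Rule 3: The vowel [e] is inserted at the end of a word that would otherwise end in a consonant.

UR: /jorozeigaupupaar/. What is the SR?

jorozeigaububaare

Rule 1 (intervocalic voicing): /p/ is a voiceless stop between vowels /u/ and /u/, so it voices to [b]. /p/ is a voiceless stop between vowels /u/ and /a/, so it voices to [b]. /jorozeigaupupaar/ → jorozeigaububaar.
Rule 2 (nasal place assimilation): no segment meets the environment; /jorozeigaububaar/ is unchanged.
Rule 3 (final e-epenthesis): the form ends in the consonant /r/, so [e] is inserted word-finally. /jorozeigaububaar/ → jorozeigaububaare.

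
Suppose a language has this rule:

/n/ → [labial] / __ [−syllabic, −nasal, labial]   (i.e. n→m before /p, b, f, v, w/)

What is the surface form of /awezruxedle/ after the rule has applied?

No segment of /awezruxedle/ meets the structural description of the rule, so the form surfaces unchanged.

awezruxedle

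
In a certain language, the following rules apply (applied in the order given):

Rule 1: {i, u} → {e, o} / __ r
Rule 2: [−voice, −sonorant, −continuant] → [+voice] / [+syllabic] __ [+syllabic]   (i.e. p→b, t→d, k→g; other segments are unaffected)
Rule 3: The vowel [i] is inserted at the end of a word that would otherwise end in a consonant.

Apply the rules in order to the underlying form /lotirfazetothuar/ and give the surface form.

Rule 1 (pre-rhotic lowering): /i/ is a high vowel immediately before /r/, so it lowers to [e]. /lotirfazetothuar/ → loterfazetothuar.
Rule 2 (intervocalic voicing): /t/ is a voiceless stop between vowels /o/ and /e/, so it voices to [d]. /t/ is a voiceless stop between vowels /e/ and /o/, so it voices to [d]. /loterfazetothuar/ → loderfazedothuar.
Rule 3 (final i-epenthesis): the form ends in the consonant /r/, so [i] is inserted word-finally. /loderfazedothuar/ → loderfazedothuari.

loderfazedothuari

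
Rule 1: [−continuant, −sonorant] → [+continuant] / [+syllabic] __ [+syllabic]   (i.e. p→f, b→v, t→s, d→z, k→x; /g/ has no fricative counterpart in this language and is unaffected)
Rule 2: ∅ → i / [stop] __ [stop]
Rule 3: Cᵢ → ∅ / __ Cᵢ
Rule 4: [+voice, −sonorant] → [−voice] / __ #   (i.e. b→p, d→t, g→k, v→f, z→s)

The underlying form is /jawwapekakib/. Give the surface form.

jawafexaxip

Rule 1 (intervocalic spirantization): /p/ is a stop between vowels /a/ and /e/, so it spirantizes to the fricative [f]. /k/ is a stop between vowels /e/ and /a/, so it spirantizes to the fricative [x]. /k/ is a stop between vowels /a/ and /i/, so it spirantizes to the fricative [x]. /jawwapekakib/ → jawwafexaxib.
Rule 2 (stop-cluster i-epenthesis): no segment meets the environment; /jawwafexaxib/ is unchanged.
Rule 3 (degemination): /ww/ is a geminate; the first /w/ deletes. /jawwafexaxib/ → jawafexaxib.
Rule 4 (final devoicing): /b/ is a voiced obstruent in word-final position, so it devoices to [p]. /jawafexaxib/ → jawafexaxip.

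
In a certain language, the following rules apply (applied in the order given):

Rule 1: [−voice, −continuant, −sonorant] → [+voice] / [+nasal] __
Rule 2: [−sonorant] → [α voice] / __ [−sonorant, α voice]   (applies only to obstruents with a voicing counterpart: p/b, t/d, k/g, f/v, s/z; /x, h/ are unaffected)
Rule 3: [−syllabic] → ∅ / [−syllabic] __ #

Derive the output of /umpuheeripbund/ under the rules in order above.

umbuheeribbun

Rule 1 (post-nasal voicing): /p/ is a voiceless stop immediately after the nasal /m/, so it voices to [b]. /umpuheeripbund/ → umbuheeripbund.
Rule 2 (regressive voicing assimilation): /p/ precedes the voiced obstruent /b/, so it voices to [b] by assimilation. /umbuheeripbund/ → umbuheeribbund.
Rule 3 (final cluster simplification): /d/ is the second consonant of a word-final cluster /nd/, so it deletes. /umbuheeribbund/ → umbuheeribbun.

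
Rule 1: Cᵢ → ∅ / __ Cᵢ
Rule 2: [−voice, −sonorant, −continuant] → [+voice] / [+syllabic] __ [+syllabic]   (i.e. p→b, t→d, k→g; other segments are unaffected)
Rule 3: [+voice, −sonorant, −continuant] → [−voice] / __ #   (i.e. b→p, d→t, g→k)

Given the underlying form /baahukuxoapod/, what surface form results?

Rule 1 (degemination): no segment meets the environment; /baahukuxoapod/ is unchanged.
Rule 2 (intervocalic voicing): /k/ is a voiceless stop between vowels /u/ and /u/, so it voices to [g]. /p/ is a voiceless stop between vowels /a/ and /o/, so it voices to [b]. /baahukuxoapod/ → baahuguxoabod.
Rule 3 (final devoicing): /d/ is a voiced stop in word-final position, so it devoices to [t]. /baahuguxoabod/ → baahuguxoabot.

baahuguxoabot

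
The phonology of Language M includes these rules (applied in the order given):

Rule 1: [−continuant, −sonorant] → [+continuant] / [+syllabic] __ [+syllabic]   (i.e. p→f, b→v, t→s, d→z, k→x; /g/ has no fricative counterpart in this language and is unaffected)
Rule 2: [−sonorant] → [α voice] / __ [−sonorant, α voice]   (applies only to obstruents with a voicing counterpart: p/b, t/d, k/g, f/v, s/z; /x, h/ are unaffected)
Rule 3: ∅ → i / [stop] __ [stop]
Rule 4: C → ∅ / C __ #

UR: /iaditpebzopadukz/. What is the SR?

iazitipebzofazug

Rule 1 (intervocalic spirantization): /d/ is a stop between vowels /a/ and /i/, so it spirantizes to the fricative [z]. /p/ is a stop between vowels /o/ and /a/, so it spirantizes to the fricative [f]. /d/ is a stop between vowels /a/ and /u/, so it spirantizes to the fricative [z]. /iaditpebzopadukz/ → iazitpebzofazukz.
Rule 2 (regressive voicing assimilation): /k/ precedes the voiced obstruent /z/, so it voices to [g] by assimilation. /iazitpebzofazukz/ → iazitpebzofazugz.
Rule 3 (stop-cluster i-epenthesis): /t/ and /p/ form a stop–stop cluster, so [i] is inserted between them. /iazitpebzofazugz/ → iazitipebzofazugz.
Rule 4 (final cluster simplification): /z/ is the second consonant of a word-final cluster /gz/, so it deletes. /iazitipebzofazugz/ → iazitipebzofazug.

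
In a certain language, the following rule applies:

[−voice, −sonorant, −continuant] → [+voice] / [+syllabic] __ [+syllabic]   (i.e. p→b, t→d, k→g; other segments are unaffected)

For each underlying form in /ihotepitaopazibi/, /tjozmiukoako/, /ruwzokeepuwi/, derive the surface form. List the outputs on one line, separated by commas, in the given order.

ihodebidaobazibi, tjozmiugoago, ruwzogeebuwi

/ihotepitaopazibi/: /t/ is a voiceless stop between vowels /o/ and /e/, so it voices to [d]. /p/ is a voiceless stop between vowels /e/ and /i/, so it voices to [b]. /t/ is a voiceless stop between vowels /i/ and /a/, so it voices to [d]. /p/ is a voiceless stop between vowels /o/ and /a/, so it voices to [b]. → [ihodebidaobazibi].
/tjozmiukoako/: /k/ is a voiceless stop between vowels /u/ and /o/, so it voices to [g]. /k/ is a voiceless stop between vowels /a/ and /o/, so it voices to [g]. → [tjozmiugoago].
/ruwzokeepuwi/: /k/ is a voiceless stop between vowels /o/ and /e/, so it voices to [g]. /p/ is a voiceless stop between vowels /e/ and /u/, so it voices to [b]. → [ruwzogeebuwi].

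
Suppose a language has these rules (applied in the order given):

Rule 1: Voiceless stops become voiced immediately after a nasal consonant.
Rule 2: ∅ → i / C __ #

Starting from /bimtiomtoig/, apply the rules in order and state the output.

bimdiomdoigi

Rule 1 (post-nasal voicing): /t/ is a voiceless stop immediately after the nasal /m/, so it voices to [d]. /t/ is a voiceless stop immediately after the nasal /m/, so it voices to [d]. /bimtiomtoig/ → bimdiomdoig.
Rule 2 (final i-epenthesis): the form ends in the consonant /g/, so [i] is inserted word-finally. /bimdiomdoig/ → bimdiomdoigi.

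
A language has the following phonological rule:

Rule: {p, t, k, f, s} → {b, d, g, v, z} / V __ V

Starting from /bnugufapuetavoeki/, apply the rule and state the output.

bnuguvabuedavoegi

/f/ is a voiceless obstruent between vowels /u/ and /a/, so it voices to [v].
/p/ is a voiceless obstruent between vowels /a/ and /u/, so it voices to [b].
/t/ is a voiceless obstruent between vowels /e/ and /a/, so it voices to [d].
/k/ is a voiceless obstruent between vowels /e/ and /i/, so it voices to [g].
Surface form: [bnuguvabuedavoegi].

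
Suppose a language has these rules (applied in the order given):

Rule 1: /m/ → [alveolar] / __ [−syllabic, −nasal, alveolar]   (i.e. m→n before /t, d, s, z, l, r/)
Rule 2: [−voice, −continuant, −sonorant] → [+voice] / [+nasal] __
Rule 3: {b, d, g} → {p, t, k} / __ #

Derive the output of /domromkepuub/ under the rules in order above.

Rule 1 (nasal place assimilation): /m/ precedes the alveolar consonant /r/, so it assimilates in place to [n]. /domromkepuub/ → donromkepuub.
Rule 2 (post-nasal voicing): /k/ is a voiceless stop immediately after the nasal /m/, so it voices to [g]. /donromkepuub/ → donromgepuub.
Rule 3 (final devoicing): /b/ is a voiced stop in word-final position, so it devoices to [p]. /donromgepuub/ → donromgepuup.

donromgepuup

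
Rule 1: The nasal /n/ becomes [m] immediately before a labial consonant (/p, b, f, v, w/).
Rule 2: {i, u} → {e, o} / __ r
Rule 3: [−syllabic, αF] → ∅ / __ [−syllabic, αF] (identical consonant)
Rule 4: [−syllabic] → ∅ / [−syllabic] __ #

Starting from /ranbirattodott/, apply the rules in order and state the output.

ramberatodot

Rule 1 (nasal place assimilation): /n/ precedes the labial consonant /b/, so it assimilates in place to [m]. /ranbirattodott/ → rambirattodott.
Rule 2 (pre-rhotic lowering): /i/ is a high vowel immediately before /r/, so it lowers to [e]. /rambirattodott/ → ramberattodott.
Rule 3 (degemination): /tt/ is a geminate; the first /t/ deletes. /tt/ is a geminate; the first /t/ deletes. /ramberattodott/ → ramberatodot.
Rule 4 (final cluster simplification): no segment meets the environment; /ramberatodot/ is unchanged.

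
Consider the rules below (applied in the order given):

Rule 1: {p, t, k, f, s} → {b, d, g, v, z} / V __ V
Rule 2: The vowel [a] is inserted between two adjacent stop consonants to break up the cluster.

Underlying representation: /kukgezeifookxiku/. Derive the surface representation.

Rule 1 (intervocalic voicing): /f/ is a voiceless obstruent between vowels /i/ and /o/, so it voices to [v]. /k/ is a voiceless obstruent between vowels /i/ and /u/, so it voices to [g]. /kukgezeifookxiku/ → kukgezeivookxigu.
Rule 2 (stop-cluster a-epenthesis): /k/ and /g/ form a stop–stop cluster, so [a] is inserted between them. /kukgezeivookxigu/ → kukagezeivookxigu.

kukagezeivookxigu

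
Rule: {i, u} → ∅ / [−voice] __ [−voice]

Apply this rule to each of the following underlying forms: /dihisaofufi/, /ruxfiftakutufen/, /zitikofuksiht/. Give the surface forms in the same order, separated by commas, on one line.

/dihisaofufi/: /i/ is a high vowel flanked by voiceless consonants /h/ and /s/, so it deletes. /u/ is a high vowel flanked by voiceless consonants /f/ and /f/, so it deletes. → [dihsaoffi].
/ruxfiftakutufen/: /i/ is a high vowel flanked by voiceless consonants /f/ and /f/, so it deletes. /u/ is a high vowel flanked by voiceless consonants /k/ and /t/, so it deletes. /u/ is a high vowel flanked by voiceless consonants /t/ and /f/, so it deletes. → [ruxfftaktfen].
/zitikofuksiht/: /i/ is a high vowel flanked by voiceless consonants /t/ and /k/, so it deletes. /u/ is a high vowel flanked by voiceless consonants /f/ and /k/, so it deletes. /i/ is a high vowel flanked by voiceless consonants /s/ and /h/, so it deletes. → [zitkofksht].

dihsaoffi, ruxfftaktfen, zitkofksht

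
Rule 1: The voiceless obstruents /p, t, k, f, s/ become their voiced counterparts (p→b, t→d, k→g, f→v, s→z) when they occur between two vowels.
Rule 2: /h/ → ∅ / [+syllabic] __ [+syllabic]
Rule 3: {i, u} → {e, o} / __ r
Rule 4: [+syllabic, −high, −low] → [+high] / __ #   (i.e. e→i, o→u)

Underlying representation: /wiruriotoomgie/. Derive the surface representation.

Rule 1 (intervocalic voicing): /t/ is a voiceless obstruent between vowels /o/ and /o/, so it voices to [d]. /wiruriotoomgie/ → wiruriodoomgie.
Rule 2 (intervocalic h-deletion): no segment meets the environment; /wiruriodoomgie/ is unchanged.
Rule 3 (pre-rhotic lowering): /i/ is a high vowel immediately before /r/, so it lowers to [e]. /u/ is a high vowel immediately before /r/, so it lowers to [o]. /wiruriodoomgie/ → weroriodoomgie.
Rule 4 (final vowel raising): /e/ is a mid vowel in word-final position, so it raises to [i]. /weroriodoomgie/ → weroriodoomgii.

weroriodoomgii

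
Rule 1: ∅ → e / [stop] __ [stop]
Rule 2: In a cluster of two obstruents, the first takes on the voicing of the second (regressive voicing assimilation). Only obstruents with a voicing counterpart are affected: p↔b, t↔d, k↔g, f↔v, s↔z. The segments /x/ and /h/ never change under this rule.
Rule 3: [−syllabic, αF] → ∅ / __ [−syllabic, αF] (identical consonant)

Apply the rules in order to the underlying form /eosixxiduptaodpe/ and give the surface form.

eosixidupetaodepe

Rule 1 (stop-cluster e-epenthesis): /p/ and /t/ form a stop–stop cluster, so [e] is inserted between them. /d/ and /p/ form a stop–stop cluster, so [e] is inserted between them. /eosixxiduptaodpe/ → eosixxidupetaodepe.
Rule 2 (regressive voicing assimilation): no segment meets the environment; /eosixxidupetaodepe/ is unchanged.
Rule 3 (degemination): /xx/ is a geminate; the first /x/ deletes. /eosixxidupetaodepe/ → eosixidupetaodepe.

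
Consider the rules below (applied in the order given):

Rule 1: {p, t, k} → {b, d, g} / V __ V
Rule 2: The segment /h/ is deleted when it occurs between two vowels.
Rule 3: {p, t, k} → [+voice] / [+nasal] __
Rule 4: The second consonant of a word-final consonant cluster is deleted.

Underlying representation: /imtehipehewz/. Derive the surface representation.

Rule 1 (intervocalic voicing): /p/ is a voiceless stop between vowels /i/ and /e/, so it voices to [b]. /imtehipehewz/ → imtehibehewz.
Rule 2 (intervocalic h-deletion): /h/ occurs between vowels /e/ and /i/, so it deletes. /h/ occurs between vowels /e/ and /e/, so it deletes. /imtehibehewz/ → imteibeewz.
Rule 3 (post-nasal voicing): /t/ is a voiceless stop immediately after the nasal /m/, so it voices to [d]. /imteibeewz/ → imdeibeewz.
Rule 4 (final cluster simplification): /z/ is the second consonant of a word-final cluster /wz/, so it deletes. /imdeibeewz/ → imdeibeew.

imdeibeew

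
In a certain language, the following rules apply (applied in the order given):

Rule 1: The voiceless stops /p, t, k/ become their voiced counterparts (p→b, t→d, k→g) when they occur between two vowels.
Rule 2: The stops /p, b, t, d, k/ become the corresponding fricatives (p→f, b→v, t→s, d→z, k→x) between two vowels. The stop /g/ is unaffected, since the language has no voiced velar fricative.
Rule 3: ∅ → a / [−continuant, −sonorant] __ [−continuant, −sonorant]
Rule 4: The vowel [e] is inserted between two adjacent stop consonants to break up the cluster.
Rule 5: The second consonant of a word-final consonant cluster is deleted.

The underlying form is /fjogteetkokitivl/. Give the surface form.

fjogateetakogiziv

Rule 1 (intervocalic voicing): /k/ is a voiceless stop between vowels /o/ and /i/, so it voices to [g]. /t/ is a voiceless stop between vowels /i/ and /i/, so it voices to [d]. /fjogteetkokitivl/ → fjogteetkogidivl.
Rule 2 (intervocalic spirantization): /d/ is a stop between vowels /i/ and /i/, so it spirantizes to the fricative [z]. /fjogteetkogidivl/ → fjogteetkogizivl.
Rule 3 (stop-cluster a-epenthesis): /g/ and /t/ form a stop–stop cluster, so [a] is inserted between them. /t/ and /k/ form a stop–stop cluster, so [a] is inserted between them. /fjogteetkogizivl/ → fjogateetakogizivl.
Rule 4 (stop-cluster e-epenthesis): no segment meets the environment; /fjogateetakogizivl/ is unchanged.
Rule 5 (final cluster simplification): /l/ is the second consonant of a word-final cluster /vl/, so it deletes. /fjogateetakogizivl/ → fjogateetakogiziv.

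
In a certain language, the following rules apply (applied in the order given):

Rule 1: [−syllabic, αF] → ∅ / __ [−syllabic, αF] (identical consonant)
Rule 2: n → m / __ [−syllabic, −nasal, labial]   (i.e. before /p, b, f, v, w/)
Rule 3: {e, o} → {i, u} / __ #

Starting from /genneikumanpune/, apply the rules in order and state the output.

Rule 1 (degemination): /nn/ is a geminate; the first /n/ deletes. /genneikumanpune/ → geneikumanpune.
Rule 2 (nasal place assimilation): /n/ precedes the labial consonant /p/, so it assimilates in place to [m]. /geneikumanpune/ → geneikumampune.
Rule 3 (final vowel raising): /e/ is a mid vowel in word-final position, so it raises to [i]. /geneikumampune/ → geneikumampuni.

geneikumampuni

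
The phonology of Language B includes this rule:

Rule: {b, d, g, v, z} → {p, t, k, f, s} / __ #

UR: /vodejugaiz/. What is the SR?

Scanning /vodejugaiz/: /v/ at position 1 is not in the conditioning environment; /d/ at position 3 is not in the conditioning environment; /g/ at position 7 is not in the conditioning environment; /z/ is a voiced obstruent in word-final position, so it devoices to [s].
Result: [vodejugais].

vodejugais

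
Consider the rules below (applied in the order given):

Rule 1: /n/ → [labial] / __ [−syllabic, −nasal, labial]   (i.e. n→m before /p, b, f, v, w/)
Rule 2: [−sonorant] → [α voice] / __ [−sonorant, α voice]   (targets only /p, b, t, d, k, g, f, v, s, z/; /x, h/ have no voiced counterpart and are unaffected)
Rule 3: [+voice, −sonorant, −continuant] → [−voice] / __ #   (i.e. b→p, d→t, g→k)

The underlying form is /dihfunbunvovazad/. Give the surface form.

Rule 1 (nasal place assimilation): /n/ precedes the labial consonant /b/, so it assimilates in place to [m]. /n/ precedes the labial consonant /v/, so it assimilates in place to [m]. /dihfunbunvovazad/ → dihfumbumvovazad.
Rule 2 (regressive voicing assimilation): no segment meets the environment; /dihfumbumvovazad/ is unchanged.
Rule 3 (final devoicing): /d/ is a voiced stop in word-final position, so it devoices to [t]. /dihfumbumvovazad/ → dihfumbumvovazat.

dihfumbumvovazat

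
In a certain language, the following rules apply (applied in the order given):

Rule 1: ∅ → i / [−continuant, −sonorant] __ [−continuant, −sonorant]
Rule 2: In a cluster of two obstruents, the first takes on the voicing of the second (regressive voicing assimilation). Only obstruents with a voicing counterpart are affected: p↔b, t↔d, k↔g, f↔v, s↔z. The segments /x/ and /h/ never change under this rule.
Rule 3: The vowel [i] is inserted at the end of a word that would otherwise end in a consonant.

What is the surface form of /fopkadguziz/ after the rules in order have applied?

fopikadiguzizi

Rule 1 (stop-cluster i-epenthesis): /p/ and /k/ form a stop–stop cluster, so [i] is inserted between them. /d/ and /g/ form a stop–stop cluster, so [i] is inserted between them. /fopkadguziz/ → fopikadiguziz.
Rule 2 (regressive voicing assimilation): no segment meets the environment; /fopikadiguziz/ is unchanged.
Rule 3 (final i-epenthesis): the form ends in the consonant /z/, so [i] is inserted word-finally. /fopikadiguziz/ → fopikadiguzizi.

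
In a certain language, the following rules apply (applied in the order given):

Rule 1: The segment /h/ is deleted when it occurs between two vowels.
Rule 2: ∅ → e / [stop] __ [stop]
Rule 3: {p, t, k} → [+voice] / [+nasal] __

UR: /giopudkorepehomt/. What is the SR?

giopudekorepeomd

Rule 1 (intervocalic h-deletion): /h/ occurs between vowels /e/ and /o/, so it deletes. /giopudkorepehomt/ → giopudkorepeomt.
Rule 2 (stop-cluster e-epenthesis): /d/ and /k/ form a stop–stop cluster, so [e] is inserted between them. /giopudkorepeomt/ → giopudekorepeomt.
Rule 3 (post-nasal voicing): /t/ is a voiceless stop immediately after the nasal /m/, so it voices to [d]. /giopudekorepeomt/ → giopudekorepeomd.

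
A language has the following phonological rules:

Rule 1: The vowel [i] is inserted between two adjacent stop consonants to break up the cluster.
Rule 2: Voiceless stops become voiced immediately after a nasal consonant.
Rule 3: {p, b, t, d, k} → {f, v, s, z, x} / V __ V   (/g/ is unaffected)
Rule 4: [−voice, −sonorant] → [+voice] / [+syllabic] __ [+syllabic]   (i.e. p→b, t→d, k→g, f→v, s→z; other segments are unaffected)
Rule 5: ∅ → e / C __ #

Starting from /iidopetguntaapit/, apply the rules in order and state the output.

Rule 1 (stop-cluster i-epenthesis): /t/ and /g/ form a stop–stop cluster, so [i] is inserted between them. /iidopetguntaapit/ → iidopetiguntaapit.
Rule 2 (post-nasal voicing): /t/ is a voiceless stop immediately after the nasal /n/, so it voices to [d]. /iidopetiguntaapit/ → iidopetigundaapit.
Rule 3 (intervocalic spirantization): /d/ is a stop between vowels /i/ and /o/, so it spirantizes to the fricative [z]. /p/ is a stop between vowels /o/ and /e/, so it spirantizes to the fricative [f]. /t/ is a stop between vowels /e/ and /i/, so it spirantizes to the fricative [s]. /p/ is a stop between vowels /a/ and /i/, so it spirantizes to the fricative [f]. /iidopetigundaapit/ → iizofesigundaafit.
Rule 4 (intervocalic voicing): /f/ is a voiceless obstruent between vowels /o/ and /e/, so it voices to [v]. /s/ is a voiceless obstruent between vowels /e/ and /i/, so it voices to [z]. /f/ is a voiceless obstruent between vowels /a/ and /i/, so it voices to [v]. /iizofesigundaafit/ → iizovezigundaavit.
Rule 5 (final e-epenthesis): the form ends in the consonant /t/, so [e] is inserted word-finally. /iizovezigundaavit/ → iizovezigundaavite.

iizovezigundaavite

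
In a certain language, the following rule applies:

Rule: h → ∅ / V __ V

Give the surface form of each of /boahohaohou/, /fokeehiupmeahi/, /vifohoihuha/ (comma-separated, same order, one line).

boaoaoou, fokeeiupmeai, vifooiua

/boahohaohou/: /h/ occurs between vowels /a/ and /o/, so it deletes. /h/ occurs between vowels /o/ and /a/, so it deletes. /h/ occurs between vowels /o/ and /o/, so it deletes. → [boaoaoou].
/fokeehiupmeahi/: /h/ occurs between vowels /e/ and /i/, so it deletes. /h/ occurs between vowels /a/ and /i/, so it deletes. → [fokeeiupmeai].
/vifohoihuha/: /h/ occurs between vowels /o/ and /o/, so it deletes. /h/ occurs between vowels /i/ and /u/, so it deletes. /h/ occurs between vowels /u/ and /a/, so it deletes. → [vifooiua].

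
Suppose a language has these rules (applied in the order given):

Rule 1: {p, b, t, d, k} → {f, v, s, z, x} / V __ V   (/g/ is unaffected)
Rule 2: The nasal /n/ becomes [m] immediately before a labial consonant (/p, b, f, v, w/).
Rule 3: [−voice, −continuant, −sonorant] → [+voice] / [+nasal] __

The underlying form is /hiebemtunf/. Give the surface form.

Rule 1 (intervocalic spirantization): /b/ is a stop between vowels /e/ and /e/, so it spirantizes to the fricative [v]. /hiebemtunf/ → hievemtunf.
Rule 2 (nasal place assimilation): /n/ precedes the labial consonant /f/, so it assimilates in place to [m]. /hievemtunf/ → hievemtumf.
Rule 3 (post-nasal voicing): /t/ is a voiceless stop immediately after the nasal /m/, so it voices to [d]. /hievemtumf/ → hievemdumf.

hievemdumf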